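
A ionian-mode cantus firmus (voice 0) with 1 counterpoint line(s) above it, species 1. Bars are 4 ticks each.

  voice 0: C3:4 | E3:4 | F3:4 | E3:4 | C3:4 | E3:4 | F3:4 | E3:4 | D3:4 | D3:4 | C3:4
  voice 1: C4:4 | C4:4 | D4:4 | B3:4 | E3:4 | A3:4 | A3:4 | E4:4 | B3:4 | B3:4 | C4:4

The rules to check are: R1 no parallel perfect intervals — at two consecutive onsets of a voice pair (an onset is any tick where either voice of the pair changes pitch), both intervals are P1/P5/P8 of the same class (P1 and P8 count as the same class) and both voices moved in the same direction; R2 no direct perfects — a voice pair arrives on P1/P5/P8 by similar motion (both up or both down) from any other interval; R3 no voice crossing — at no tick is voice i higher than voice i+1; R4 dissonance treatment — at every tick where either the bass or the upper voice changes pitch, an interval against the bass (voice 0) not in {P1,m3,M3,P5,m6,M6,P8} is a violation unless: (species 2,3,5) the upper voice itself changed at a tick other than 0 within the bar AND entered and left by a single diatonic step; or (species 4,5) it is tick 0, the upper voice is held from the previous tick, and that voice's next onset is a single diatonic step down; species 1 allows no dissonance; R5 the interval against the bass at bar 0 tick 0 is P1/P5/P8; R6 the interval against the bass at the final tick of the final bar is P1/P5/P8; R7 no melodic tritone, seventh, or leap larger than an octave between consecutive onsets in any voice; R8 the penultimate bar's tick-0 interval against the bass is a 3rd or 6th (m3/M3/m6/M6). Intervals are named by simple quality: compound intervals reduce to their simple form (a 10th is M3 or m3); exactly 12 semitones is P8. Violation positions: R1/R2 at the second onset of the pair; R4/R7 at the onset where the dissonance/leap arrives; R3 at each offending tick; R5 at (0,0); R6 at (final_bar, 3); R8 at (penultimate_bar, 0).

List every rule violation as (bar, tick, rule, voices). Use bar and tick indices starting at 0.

bar 0: v0=C3 v1=C4 downbeat P8
bar 1: v0=E3 v1=C4 downbeat m6
bar 2: v0=F3 v1=D4 downbeat M6
bar 3: v0=E3 v1=B3 downbeat P5
bar 4: v0=C3 v1=E3 downbeat M3
bar 5: v0=E3 v1=A3 downbeat P4
bar 6: v0=F3 v1=A3 downbeat M3
bar 7: v0=E3 v1=E4 downbeat P8
bar 8: v0=D3 v1=B3 downbeat M6
bar 9: v0=D3 v1=B3 downbeat M6
bar 10: v0=C3 v1=C4 downbeat P8
  -> R2 @ bar 3 tick 0 v(0, 1): F3/D4 M6 -> E3/B3 P5 similar
  -> R4 @ bar 5 tick 0 v(0, 1): E3/A3 P4 untreated

(3, 0, R2, (0, 1))
(5, 0, R4, (0, 1))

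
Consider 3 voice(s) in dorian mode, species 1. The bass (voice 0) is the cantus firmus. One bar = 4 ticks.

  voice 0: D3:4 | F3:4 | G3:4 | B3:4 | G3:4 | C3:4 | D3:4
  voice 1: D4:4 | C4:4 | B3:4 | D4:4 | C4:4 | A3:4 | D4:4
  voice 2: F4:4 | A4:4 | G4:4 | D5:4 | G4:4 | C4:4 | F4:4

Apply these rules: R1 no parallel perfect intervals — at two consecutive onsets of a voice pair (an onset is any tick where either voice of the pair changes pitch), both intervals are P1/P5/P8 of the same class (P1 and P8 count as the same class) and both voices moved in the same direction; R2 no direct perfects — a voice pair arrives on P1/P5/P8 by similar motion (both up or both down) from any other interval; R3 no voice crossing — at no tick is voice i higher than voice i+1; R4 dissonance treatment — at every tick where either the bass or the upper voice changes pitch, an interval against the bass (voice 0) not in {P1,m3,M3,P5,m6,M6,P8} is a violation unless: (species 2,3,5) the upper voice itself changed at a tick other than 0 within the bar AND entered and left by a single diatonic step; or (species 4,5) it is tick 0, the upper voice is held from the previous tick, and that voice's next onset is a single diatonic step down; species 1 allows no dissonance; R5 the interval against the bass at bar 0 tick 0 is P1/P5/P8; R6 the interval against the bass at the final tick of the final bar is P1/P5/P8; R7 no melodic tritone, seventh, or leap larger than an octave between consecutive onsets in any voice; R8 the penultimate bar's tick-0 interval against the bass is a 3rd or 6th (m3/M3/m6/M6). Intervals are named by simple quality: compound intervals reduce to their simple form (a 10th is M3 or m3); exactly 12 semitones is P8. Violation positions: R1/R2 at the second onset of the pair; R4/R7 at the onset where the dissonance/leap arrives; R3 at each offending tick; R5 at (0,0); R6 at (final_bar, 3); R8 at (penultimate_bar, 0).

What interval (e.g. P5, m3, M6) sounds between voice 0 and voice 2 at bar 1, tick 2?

voice 0=F3 voice 2=A4 -> M3

M3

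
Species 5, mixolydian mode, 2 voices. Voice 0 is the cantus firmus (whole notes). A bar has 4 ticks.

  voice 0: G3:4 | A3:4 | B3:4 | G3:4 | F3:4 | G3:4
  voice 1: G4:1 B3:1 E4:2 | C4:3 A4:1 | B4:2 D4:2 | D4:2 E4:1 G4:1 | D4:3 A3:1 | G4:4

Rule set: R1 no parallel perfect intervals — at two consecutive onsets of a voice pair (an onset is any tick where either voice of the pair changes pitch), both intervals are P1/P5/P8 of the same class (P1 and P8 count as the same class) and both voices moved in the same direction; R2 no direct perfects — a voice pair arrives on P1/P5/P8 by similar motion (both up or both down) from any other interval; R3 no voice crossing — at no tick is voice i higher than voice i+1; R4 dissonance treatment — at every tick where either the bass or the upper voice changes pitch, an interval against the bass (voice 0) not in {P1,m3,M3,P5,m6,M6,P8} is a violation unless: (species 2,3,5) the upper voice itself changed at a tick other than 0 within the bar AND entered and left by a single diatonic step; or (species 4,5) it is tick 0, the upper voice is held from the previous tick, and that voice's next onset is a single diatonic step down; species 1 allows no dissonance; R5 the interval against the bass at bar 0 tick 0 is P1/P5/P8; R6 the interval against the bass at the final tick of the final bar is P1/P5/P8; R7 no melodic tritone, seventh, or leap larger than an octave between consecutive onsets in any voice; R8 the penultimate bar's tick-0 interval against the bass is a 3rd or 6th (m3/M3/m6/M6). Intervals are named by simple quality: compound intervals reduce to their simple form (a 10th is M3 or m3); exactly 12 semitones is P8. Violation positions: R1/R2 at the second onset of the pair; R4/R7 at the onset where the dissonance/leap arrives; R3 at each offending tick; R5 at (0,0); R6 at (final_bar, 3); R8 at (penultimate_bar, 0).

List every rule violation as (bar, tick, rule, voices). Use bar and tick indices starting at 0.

bar 0: v0=G3 v1=G4 downbeat P8
bar 1: v0=A3 v1=C4 downbeat m3
bar 2: v0=B3 v1=B4 downbeat P8
bar 3: v0=G3 v1=D4 downbeat P5
bar 4: v0=F3 v1=D4 downbeat M6
bar 5: v0=G3 v1=G4 downbeat P8
  -> R1 @ bar 2 tick 0 v(0, 1): A3/A4 P8 -> B3/B4 P8 similar
  -> R2 @ bar 5 tick 0 v(0, 1): F3/A3 M3 -> G3/G4 P8 similar
  -> R7 @ bar 5 tick 0 v(1,): A3->G4 leap 10st

(2, 0, R1, (0, 1))
(5, 0, R2, (0, 1))
(5, 0, R7, (1,))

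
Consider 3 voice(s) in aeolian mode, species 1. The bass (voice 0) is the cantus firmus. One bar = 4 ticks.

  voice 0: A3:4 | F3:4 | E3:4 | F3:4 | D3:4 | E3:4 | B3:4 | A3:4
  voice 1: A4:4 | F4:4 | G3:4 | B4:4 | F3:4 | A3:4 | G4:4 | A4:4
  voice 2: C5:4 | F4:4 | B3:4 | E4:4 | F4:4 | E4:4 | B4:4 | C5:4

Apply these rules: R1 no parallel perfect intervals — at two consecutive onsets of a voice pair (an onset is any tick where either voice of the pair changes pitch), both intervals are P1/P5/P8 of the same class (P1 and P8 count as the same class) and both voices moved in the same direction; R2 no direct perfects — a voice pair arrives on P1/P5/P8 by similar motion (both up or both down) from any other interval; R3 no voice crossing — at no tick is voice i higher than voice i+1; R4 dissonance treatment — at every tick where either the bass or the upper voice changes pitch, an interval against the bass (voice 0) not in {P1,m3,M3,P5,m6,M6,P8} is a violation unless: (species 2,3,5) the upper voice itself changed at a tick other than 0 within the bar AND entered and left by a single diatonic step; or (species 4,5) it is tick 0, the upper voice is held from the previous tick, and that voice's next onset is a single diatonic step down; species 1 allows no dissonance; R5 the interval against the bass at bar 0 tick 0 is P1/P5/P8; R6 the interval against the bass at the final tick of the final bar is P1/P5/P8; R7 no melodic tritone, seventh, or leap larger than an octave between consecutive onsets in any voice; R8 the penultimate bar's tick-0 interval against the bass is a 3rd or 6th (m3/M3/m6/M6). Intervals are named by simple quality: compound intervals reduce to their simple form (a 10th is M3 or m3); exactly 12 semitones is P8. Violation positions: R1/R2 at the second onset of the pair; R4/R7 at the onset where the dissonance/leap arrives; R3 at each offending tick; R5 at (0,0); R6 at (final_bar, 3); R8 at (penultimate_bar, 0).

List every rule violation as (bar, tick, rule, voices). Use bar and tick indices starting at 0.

(0, 0, R5, (0, 2))
(1, 0, R1, (0, 1))
(1, 0, R2, (0, 2))
(1, 0, R2, (1, 2))
(2, 0, R2, (0, 2))
(2, 0, R7, (1,))
(2, 0, R7, (2,))
(3, 0, R2, (1, 2))
(3, 0, R3, (1, 2))
(3, 0, R4, (0, 1))
(3, 0, R4, (0, 2))
(3, 0, R7, (1,))
(3, 1, R3, (1, 2))
(3, 2, R3, (1, 2))
(3, 3, R3, (1, 2))
(4, 0, R7, (1,))
(5, 0, R4, (0, 1))
(6, 0, R1, (0, 2))
(6, 0, R7, (1,))
(6, 0, R8, (0, 2))
(7, 3, R6, (0, 2))

bar 0: v0=A3 v1=A4 v2=C5 downbeat m3
bar 1: v0=F3 v1=F4 v2=F4 downbeat P8
bar 2: v0=E3 v1=G3 v2=B3 downbeat P5
bar 3: v0=F3 v1=B4 v2=E4 downbeat M7
bar 4: v0=D3 v1=F3 v2=F4 downbeat m3
bar 5: v0=E3 v1=A3 v2=E4 downbeat P8
bar 6: v0=B3 v1=G4 v2=B4 downbeat P8
bar 7: v0=A3 v1=A4 v2=C5 downbeat m3
  -> R5 @ bar 0 tick 0 v(0, 2): opens on m3
  -> R1 @ bar 1 tick 0 v(0, 1): A3/A4 P8 -> F3/F4 P8 similar
  -> R2 @ bar 1 tick 0 v(0, 2): A3/C5 m3 -> F3/F4 P8 similar
  -> R2 @ bar 1 tick 0 v(1, 2): A4/C5 m3 -> F4/F4 P1 similar
  -> R2 @ bar 2 tick 0 v(0, 2): F3/F4 P8 -> E3/B3 P5 similar
  -> R7 @ bar 2 tick 0 v(1,): F4->G3 leap 10st
  -> R7 @ bar 2 tick 0 v(2,): F4->B3 leap 6st
  -> R2 @ bar 3 tick 0 v(1, 2): G3/B3 M3 -> B4/E4 P5 similar
  -> R3 @ bar 3 tick 0 v(1, 2): B4 above E4
  -> R4 @ bar 3 tick 0 v(0, 1): F3/B4 TT untreated
  -> R4 @ bar 3 tick 0 v(0, 2): F3/E4 M7 untreated
  -> R7 @ bar 3 tick 0 v(1,): G3->B4 leap 16st
  -> R3 @ bar 3 tick 1 v(1, 2): B4 above E4
  -> R3 @ bar 3 tick 2 v(1, 2): B4 above E4
  -> R3 @ bar 3 tick 3 v(1, 2): B4 above E4
  -> R7 @ bar 4 tick 0 v(1,): B4->F3 leap 18st
  -> R4 @ bar 5 tick 0 v(0, 1): E3/A3 P4 untreated
  -> R1 @ bar 6 tick 0 v(0, 2): E3/E4 P8 -> B3/B4 P8 similar
  -> R7 @ bar 6 tick 0 v(1,): A3->G4 leap 10st
  -> R8 @ bar 6 tick 0 v(0, 2): penult P8 not 3rd/6th
  -> R6 @ bar 7 tick 3 v(0, 2): closes on m3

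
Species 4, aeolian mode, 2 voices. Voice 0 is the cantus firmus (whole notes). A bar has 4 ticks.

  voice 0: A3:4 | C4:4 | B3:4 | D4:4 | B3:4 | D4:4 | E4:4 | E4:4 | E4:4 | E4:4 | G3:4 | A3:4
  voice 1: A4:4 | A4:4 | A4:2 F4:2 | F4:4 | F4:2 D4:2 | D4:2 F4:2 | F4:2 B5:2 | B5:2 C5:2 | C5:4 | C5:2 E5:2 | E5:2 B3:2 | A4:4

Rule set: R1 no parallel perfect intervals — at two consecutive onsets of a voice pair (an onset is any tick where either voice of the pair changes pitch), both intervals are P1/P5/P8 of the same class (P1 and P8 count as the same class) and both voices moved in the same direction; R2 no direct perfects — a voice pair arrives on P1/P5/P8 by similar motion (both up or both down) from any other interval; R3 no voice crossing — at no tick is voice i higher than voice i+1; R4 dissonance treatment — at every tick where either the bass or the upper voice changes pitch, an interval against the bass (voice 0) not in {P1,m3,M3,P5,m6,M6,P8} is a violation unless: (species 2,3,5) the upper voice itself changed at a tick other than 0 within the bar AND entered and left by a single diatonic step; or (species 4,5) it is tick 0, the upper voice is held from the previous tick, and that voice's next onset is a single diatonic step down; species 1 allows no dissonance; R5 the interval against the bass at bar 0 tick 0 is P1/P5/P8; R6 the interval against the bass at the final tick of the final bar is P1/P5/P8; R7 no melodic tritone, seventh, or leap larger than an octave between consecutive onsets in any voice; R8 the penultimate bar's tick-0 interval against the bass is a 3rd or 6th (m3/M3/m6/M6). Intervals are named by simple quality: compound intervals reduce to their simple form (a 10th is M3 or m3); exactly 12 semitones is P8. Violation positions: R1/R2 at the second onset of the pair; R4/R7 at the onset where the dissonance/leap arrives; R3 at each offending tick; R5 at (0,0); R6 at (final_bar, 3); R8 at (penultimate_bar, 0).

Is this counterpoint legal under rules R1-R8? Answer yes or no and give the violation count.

bar 0: v0=A3 v1=A4 (P8)
bar 1: v0=C4 v1=A4 (M6)
bar 2: v0=B3 v1=A4 (m7)
bar 3: v0=D4 v1=F4 (m3)
bar 4: v0=B3 v1=F4 (TT)
bar 5: v0=D4 v1=D4 (P1)
bar 6: v0=E4 v1=F4 (m2)
bar 7: v0=E4 v1=B5 (P5)
bar 8: v0=E4 v1=C5 (m6)
bar 9: v0=E4 v1=C5 (m6)
bar 10: v0=G3 v1=E5 (M6)
bar 11: v0=A3 v1=A4 (P8)
  R4 @ bar2.0: B3/A4 m7 untreated
  R4 @ bar2.2: B3/F4 TT untreated
  R4 @ bar4.0: B3/F4 TT untreated
  R4 @ bar6.0: E4/F4 m2 untreated
  R7 @ bar6.2: F4->B5 leap 18st
  R7 @ bar7.2: B5->C5 leap 11st
  R7 @ bar10.2: E5->B3 leap 17st
  R2 @ bar11.0: G3/B3 M3 -> A3/A4 P8 similar
  R7 @ bar11.0: B3->A4 leap 10st

No (9 violations)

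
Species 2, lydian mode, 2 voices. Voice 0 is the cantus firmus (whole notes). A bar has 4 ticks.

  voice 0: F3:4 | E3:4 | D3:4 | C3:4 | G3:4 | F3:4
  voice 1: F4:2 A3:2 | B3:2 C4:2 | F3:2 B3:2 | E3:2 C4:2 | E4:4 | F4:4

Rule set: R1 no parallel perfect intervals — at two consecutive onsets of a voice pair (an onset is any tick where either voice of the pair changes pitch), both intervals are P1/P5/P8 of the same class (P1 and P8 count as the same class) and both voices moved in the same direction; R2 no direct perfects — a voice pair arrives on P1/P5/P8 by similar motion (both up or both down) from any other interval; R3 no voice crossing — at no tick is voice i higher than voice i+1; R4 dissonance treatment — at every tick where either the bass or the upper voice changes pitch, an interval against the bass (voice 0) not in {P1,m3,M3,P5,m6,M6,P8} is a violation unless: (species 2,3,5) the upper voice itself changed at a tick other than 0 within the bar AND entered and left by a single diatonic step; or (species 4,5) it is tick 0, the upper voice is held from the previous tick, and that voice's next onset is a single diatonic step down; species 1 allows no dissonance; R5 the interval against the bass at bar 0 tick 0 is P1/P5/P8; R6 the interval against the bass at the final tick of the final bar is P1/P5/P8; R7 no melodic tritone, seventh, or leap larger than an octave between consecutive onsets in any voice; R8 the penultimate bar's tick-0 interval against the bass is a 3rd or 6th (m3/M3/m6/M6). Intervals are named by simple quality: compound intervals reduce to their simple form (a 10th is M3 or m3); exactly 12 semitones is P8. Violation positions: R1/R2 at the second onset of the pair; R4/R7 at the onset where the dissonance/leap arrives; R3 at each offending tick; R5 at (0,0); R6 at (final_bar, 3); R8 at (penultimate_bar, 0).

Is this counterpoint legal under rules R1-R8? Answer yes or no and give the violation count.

bar 0: v0=F3 v1=F4 (P8)
bar 1: v0=E3 v1=B3 (P5)
bar 2: v0=D3 v1=F3 (m3)
bar 3: v0=C3 v1=E3 (M3)
bar 4: v0=G3 v1=E4 (M6)
bar 5: v0=F3 v1=F4 (P8)
  R7 @ bar2.2: F3->B3 leap 6st

No (1 violations)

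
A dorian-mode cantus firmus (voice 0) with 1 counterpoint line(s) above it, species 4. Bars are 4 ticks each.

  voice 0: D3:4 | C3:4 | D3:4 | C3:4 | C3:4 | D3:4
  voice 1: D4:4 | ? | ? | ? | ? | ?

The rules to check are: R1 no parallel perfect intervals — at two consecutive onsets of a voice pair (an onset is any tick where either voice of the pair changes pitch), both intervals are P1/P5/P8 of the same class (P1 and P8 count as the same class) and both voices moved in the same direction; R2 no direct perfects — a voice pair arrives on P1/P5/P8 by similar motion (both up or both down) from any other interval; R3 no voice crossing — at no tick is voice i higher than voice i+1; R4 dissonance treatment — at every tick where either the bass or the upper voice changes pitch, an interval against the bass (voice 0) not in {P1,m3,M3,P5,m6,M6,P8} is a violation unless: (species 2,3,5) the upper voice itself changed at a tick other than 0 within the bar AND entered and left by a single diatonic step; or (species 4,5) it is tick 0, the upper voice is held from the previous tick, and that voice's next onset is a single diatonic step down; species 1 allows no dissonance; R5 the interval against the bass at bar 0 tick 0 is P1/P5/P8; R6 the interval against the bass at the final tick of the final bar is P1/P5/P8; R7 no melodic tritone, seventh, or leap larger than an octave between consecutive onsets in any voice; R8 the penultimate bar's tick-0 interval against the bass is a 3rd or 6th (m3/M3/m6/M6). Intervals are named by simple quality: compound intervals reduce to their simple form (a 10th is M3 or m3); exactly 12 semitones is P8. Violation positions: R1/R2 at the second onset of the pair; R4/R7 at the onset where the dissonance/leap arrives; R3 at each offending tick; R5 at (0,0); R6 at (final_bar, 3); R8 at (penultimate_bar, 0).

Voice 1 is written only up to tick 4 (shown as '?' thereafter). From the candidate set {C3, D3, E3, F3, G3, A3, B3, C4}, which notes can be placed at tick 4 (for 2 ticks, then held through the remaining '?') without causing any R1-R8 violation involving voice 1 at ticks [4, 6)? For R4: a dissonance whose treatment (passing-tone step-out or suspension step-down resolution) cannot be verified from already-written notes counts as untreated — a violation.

{A3}

C3: violates R1,R7
D3: violates R4
E3: violates R7
F3: violates R4
G3: violates R2
A3: legal
B3: violates R4
C4: violates R1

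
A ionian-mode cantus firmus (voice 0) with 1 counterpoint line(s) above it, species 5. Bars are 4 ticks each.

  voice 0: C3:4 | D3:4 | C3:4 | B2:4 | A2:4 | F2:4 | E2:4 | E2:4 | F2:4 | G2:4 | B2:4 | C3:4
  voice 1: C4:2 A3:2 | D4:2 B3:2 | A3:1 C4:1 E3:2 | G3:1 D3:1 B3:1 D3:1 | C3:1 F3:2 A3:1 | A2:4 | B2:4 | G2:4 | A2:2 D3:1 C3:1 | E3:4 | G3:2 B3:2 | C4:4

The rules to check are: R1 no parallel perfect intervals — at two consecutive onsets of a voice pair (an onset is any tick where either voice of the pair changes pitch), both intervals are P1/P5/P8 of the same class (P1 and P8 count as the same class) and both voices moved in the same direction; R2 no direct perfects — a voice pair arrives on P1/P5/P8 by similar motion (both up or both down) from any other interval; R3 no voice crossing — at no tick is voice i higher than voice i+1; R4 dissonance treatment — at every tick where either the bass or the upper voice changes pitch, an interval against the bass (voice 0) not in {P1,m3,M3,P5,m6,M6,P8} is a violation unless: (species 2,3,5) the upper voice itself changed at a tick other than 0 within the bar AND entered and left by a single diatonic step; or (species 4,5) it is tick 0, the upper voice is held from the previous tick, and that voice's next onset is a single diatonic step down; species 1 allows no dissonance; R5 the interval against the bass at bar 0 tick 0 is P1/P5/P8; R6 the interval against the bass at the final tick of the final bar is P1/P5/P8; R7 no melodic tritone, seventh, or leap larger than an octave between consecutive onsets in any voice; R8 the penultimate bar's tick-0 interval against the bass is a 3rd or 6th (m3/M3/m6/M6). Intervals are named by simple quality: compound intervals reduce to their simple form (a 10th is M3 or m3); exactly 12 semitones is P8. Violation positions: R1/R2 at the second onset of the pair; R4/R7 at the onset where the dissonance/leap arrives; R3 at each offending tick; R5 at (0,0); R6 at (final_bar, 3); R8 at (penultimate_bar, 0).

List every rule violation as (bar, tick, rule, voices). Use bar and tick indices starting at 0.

(1, 0, R2, (0, 1))
(11, 0, R1, (0, 1))

bar 0: v0=C3 v1=C4 downbeat P8
bar 1: v0=D3 v1=D4 downbeat P8
bar 2: v0=C3 v1=A3 downbeat M6
bar 3: v0=B2 v1=G3 downbeat m6
bar 4: v0=A2 v1=C3 downbeat m3
bar 5: v0=F2 v1=A2 downbeat M3
bar 6: v0=E2 v1=B2 downbeat P5
bar 7: v0=E2 v1=G2 downbeat m3
bar 8: v0=F2 v1=A2 downbeat M3
bar 9: v0=G2 v1=E3 downbeat M6
bar 10: v0=B2 v1=G3 downbeat m6
bar 11: v0=C3 v1=C4 downbeat P8
  -> R2 @ bar 1 tick 0 v(0, 1): C3/A3 M6 -> D3/D4 P8 similar
  -> R1 @ bar 11 tick 0 v(0, 1): B2/B3 P8 -> C3/C4 P8 similar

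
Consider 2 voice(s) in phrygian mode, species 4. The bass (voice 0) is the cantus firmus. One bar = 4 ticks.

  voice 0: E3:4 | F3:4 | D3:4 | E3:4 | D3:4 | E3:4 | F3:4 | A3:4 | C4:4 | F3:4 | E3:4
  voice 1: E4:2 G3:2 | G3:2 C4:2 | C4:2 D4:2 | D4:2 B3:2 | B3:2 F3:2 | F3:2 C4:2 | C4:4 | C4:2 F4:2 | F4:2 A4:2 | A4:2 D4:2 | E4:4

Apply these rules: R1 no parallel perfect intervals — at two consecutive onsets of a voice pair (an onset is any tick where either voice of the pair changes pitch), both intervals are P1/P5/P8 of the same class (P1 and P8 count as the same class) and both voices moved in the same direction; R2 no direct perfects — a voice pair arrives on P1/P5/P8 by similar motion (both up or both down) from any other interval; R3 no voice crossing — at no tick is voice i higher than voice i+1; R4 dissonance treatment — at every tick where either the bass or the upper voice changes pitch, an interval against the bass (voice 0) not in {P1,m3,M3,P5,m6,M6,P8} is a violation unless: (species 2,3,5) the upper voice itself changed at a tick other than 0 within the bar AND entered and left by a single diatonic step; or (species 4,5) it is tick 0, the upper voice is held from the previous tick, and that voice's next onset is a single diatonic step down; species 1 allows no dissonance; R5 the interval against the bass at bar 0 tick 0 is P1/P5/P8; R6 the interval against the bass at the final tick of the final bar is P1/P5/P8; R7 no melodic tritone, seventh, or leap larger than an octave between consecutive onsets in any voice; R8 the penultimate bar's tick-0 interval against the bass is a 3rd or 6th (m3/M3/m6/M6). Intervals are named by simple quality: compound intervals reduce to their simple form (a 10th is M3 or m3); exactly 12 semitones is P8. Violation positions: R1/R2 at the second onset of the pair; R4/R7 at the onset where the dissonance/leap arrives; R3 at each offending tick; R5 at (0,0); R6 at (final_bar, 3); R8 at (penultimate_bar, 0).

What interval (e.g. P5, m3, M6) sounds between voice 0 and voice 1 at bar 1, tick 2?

P5

voice 0=F3 voice 1=C4 -> P5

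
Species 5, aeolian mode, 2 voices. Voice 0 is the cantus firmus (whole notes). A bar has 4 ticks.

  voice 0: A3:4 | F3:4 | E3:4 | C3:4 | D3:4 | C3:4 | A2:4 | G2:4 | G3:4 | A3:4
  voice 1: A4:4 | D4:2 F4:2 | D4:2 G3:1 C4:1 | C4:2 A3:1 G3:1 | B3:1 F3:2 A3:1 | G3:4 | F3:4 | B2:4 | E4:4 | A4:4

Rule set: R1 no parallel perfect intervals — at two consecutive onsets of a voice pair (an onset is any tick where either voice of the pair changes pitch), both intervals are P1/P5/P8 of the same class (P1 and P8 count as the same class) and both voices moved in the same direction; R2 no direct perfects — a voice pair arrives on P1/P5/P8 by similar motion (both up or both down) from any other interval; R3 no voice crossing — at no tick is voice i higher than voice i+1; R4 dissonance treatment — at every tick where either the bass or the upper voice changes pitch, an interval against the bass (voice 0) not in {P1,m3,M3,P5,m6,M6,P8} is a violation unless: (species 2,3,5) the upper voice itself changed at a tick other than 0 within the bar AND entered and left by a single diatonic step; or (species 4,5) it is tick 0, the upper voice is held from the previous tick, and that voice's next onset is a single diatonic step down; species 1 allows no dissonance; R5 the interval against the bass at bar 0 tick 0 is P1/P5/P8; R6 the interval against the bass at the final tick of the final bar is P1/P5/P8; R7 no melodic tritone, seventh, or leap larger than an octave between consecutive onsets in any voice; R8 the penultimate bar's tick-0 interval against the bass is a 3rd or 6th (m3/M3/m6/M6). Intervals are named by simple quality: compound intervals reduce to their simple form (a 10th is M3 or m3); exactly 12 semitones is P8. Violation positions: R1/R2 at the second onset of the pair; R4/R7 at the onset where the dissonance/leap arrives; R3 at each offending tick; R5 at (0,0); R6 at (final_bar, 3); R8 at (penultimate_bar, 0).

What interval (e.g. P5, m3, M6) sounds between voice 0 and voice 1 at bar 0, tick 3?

voice 0=A3 voice 1=A4 -> P8

P8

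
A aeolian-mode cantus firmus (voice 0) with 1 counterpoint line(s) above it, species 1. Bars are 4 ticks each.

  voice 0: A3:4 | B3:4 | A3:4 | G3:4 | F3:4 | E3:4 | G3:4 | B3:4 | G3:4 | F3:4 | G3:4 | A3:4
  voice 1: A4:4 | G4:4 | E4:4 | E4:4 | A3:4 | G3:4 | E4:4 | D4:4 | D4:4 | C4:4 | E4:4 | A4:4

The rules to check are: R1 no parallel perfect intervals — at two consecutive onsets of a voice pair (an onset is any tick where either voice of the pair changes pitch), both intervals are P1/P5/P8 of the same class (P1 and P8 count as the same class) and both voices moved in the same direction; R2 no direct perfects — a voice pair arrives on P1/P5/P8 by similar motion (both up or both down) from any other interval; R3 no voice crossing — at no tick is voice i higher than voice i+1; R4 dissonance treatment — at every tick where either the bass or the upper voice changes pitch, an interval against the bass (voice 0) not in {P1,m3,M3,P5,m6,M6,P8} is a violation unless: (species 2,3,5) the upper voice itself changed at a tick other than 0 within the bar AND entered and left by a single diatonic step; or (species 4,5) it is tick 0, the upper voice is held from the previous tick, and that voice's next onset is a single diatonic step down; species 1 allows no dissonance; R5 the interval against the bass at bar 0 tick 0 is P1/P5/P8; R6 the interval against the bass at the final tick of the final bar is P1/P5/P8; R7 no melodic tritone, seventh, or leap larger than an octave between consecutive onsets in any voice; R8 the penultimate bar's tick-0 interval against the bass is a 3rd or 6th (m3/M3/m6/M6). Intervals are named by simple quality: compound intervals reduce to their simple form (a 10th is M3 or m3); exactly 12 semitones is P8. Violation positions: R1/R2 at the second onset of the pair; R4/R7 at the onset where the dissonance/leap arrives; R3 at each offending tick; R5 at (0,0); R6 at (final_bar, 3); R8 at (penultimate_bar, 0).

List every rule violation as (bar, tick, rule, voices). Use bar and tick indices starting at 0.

(2, 0, R2, (0, 1))
(9, 0, R1, (0, 1))
(11, 0, R2, (0, 1))

bar 0: v0=A3 v1=A4 downbeat P8
bar 1: v0=B3 v1=G4 downbeat m6
bar 2: v0=A3 v1=E4 downbeat P5
bar 3: v0=G3 v1=E4 downbeat M6
bar 4: v0=F3 v1=A3 downbeat M3
bar 5: v0=E3 v1=G3 downbeat m3
bar 6: v0=G3 v1=E4 downbeat M6
bar 7: v0=B3 v1=D4 downbeat m3
bar 8: v0=G3 v1=D4 downbeat P5
bar 9: v0=F3 v1=C4 downbeat P5
bar 10: v0=G3 v1=E4 downbeat M6
bar 11: v0=A3 v1=A4 downbeat P8
  -> R2 @ bar 2 tick 0 v(0, 1): B3/G4 m6 -> A3/E4 P5 similar
  -> R1 @ bar 9 tick 0 v(0, 1): G3/D4 P5 -> F3/C4 P5 similar
  -> R2 @ bar 11 tick 0 v(0, 1): G3/E4 M6 -> A3/A4 P8 similar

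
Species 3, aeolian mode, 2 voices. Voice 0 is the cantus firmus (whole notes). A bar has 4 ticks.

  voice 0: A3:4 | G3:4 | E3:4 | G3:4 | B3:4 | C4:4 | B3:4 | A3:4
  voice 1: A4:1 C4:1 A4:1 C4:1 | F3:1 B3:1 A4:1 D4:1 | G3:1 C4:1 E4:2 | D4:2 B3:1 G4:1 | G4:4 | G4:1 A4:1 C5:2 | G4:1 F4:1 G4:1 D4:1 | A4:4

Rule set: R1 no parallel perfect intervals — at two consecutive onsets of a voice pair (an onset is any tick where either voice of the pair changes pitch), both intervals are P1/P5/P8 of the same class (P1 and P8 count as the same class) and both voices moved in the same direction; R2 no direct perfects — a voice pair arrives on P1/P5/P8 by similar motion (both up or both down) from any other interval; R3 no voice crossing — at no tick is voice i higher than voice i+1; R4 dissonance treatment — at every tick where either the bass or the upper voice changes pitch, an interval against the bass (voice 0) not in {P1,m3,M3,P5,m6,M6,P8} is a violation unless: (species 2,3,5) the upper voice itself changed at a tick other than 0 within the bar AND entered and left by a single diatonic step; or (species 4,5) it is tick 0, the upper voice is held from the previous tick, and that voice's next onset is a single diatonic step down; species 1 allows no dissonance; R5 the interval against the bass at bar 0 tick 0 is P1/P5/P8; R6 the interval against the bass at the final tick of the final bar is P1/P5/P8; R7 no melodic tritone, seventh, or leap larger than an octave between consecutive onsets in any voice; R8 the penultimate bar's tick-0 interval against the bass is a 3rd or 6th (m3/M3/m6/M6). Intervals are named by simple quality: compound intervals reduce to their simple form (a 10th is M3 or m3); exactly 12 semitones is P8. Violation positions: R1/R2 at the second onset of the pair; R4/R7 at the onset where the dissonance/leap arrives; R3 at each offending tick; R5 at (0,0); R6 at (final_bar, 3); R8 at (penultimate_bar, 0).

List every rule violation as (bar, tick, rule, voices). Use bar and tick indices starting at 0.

bar 0: v0=A3 v1=A4 downbeat P8
bar 1: v0=G3 v1=F3 downbeat M2
bar 2: v0=E3 v1=G3 downbeat m3
bar 3: v0=G3 v1=D4 downbeat P5
bar 4: v0=B3 v1=G4 downbeat m6
bar 5: v0=C4 v1=G4 downbeat P5
bar 6: v0=B3 v1=G4 downbeat m6
bar 7: v0=A3 v1=A4 downbeat P8
  -> R3 @ bar 1 tick 0 v(0, 1): G3 above F3
  -> R4 @ bar 1 tick 0 v(0, 1): G3/F3 M2 untreated
  -> R7 @ bar 1 tick 1 v(1,): F3->B3 leap 6st
  -> R4 @ bar 1 tick 2 v(0, 1): G3/A4 M2 untreated
  -> R7 @ bar 1 tick 2 v(1,): B3->A4 leap 10st

(1, 0, R3, (0, 1))
(1, 0, R4, (0, 1))
(1, 1, R7, (1,))
(1, 2, R4, (0, 1))
(1, 2, R7, (1,))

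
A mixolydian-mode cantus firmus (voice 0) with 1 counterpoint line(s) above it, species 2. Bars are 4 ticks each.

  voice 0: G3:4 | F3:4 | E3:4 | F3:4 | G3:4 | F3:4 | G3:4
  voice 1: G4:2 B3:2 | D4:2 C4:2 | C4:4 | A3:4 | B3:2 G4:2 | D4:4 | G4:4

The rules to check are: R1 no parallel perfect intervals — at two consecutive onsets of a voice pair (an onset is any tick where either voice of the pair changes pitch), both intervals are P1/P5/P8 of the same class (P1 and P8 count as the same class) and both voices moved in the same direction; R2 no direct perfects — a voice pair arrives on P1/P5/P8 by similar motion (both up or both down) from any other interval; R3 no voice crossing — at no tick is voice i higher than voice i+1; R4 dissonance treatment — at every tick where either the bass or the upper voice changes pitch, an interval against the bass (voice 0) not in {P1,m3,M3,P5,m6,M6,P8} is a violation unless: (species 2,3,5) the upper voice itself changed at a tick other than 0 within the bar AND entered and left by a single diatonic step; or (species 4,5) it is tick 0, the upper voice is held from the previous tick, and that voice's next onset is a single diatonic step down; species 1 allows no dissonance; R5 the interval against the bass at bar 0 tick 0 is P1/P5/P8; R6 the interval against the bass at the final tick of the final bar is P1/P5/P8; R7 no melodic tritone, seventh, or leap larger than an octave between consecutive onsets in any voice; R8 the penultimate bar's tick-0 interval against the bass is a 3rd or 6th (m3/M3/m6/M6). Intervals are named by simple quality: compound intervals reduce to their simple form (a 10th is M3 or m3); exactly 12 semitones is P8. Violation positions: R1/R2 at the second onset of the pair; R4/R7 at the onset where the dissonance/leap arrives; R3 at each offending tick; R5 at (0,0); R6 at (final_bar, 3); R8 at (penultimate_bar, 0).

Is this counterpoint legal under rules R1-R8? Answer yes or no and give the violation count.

bar 0: v0=G3 v1=G4 (P8)
bar 1: v0=F3 v1=D4 (M6)
bar 2: v0=E3 v1=C4 (m6)
bar 3: v0=F3 v1=A3 (M3)
bar 4: v0=G3 v1=B3 (M3)
bar 5: v0=F3 v1=D4 (M6)
bar 6: v0=G3 v1=G4 (P8)
  R2 @ bar6.0: F3/D4 M6 -> G3/G4 P8 similar

No (1 violations)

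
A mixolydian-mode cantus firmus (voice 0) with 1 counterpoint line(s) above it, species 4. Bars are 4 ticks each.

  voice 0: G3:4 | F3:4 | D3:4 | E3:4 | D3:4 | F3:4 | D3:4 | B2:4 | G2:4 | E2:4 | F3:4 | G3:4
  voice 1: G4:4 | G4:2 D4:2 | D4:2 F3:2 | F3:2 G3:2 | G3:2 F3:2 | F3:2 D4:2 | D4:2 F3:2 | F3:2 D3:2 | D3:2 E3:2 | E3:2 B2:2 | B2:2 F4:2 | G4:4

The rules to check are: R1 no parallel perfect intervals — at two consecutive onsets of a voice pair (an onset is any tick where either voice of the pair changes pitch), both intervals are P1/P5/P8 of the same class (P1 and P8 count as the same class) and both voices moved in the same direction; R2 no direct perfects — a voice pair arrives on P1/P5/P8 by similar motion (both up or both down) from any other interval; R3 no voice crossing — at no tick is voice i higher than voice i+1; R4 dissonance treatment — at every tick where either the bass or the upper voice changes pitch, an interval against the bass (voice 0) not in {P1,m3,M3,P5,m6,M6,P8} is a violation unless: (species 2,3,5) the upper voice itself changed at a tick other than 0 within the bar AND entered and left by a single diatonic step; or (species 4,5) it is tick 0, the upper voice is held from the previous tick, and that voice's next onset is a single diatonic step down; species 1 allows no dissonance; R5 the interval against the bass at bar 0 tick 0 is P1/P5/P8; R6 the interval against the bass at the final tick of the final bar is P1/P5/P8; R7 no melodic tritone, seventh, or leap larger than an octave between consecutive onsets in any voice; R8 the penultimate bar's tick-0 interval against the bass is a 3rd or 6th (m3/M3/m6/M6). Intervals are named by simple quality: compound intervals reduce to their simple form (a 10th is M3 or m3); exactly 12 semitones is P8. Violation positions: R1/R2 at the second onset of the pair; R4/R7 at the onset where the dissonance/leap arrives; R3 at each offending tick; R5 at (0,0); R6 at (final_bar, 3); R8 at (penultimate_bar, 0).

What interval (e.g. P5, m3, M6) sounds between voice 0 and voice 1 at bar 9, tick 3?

voice 0=E2 voice 1=B2 -> P5

P5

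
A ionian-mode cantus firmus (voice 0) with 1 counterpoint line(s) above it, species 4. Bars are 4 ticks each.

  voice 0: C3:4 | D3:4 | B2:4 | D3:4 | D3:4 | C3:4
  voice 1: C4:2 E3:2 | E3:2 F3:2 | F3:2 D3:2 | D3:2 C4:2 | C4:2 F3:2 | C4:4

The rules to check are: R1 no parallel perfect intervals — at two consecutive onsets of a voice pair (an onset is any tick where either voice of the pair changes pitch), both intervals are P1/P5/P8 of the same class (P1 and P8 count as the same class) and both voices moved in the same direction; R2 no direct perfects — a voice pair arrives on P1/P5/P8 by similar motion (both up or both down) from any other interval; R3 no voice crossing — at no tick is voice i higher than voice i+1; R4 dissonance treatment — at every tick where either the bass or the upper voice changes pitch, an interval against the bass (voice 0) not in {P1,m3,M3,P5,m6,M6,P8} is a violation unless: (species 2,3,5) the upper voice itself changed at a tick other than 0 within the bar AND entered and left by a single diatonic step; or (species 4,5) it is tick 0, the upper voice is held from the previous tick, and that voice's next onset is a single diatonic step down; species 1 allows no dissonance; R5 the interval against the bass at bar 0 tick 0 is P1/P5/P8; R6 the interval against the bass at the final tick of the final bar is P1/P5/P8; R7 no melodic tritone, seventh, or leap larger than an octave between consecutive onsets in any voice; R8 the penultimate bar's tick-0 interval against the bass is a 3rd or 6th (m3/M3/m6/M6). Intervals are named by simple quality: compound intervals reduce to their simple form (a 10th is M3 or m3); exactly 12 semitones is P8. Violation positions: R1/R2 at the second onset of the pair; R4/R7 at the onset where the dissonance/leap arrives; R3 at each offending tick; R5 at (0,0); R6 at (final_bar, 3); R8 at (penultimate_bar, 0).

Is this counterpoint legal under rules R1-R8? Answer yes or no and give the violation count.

No (5 violations)

bar 0: v0=C3 v1=C4 (P8)
bar 1: v0=D3 v1=E3 (M2)
bar 2: v0=B2 v1=F3 (TT)
bar 3: v0=D3 v1=D3 (P1)
bar 4: v0=D3 v1=C4 (m7)
bar 5: v0=C3 v1=C4 (P8)
  R4 @ bar1.0: D3/E3 M2 untreated
  R4 @ bar2.0: B2/F3 TT untreated
  R4 @ bar3.2: D3/C4 m7 untreated
  R7 @ bar3.2: D3->C4 leap 10st
  R8 @ bar4.0: penult m7 not 3rd/6th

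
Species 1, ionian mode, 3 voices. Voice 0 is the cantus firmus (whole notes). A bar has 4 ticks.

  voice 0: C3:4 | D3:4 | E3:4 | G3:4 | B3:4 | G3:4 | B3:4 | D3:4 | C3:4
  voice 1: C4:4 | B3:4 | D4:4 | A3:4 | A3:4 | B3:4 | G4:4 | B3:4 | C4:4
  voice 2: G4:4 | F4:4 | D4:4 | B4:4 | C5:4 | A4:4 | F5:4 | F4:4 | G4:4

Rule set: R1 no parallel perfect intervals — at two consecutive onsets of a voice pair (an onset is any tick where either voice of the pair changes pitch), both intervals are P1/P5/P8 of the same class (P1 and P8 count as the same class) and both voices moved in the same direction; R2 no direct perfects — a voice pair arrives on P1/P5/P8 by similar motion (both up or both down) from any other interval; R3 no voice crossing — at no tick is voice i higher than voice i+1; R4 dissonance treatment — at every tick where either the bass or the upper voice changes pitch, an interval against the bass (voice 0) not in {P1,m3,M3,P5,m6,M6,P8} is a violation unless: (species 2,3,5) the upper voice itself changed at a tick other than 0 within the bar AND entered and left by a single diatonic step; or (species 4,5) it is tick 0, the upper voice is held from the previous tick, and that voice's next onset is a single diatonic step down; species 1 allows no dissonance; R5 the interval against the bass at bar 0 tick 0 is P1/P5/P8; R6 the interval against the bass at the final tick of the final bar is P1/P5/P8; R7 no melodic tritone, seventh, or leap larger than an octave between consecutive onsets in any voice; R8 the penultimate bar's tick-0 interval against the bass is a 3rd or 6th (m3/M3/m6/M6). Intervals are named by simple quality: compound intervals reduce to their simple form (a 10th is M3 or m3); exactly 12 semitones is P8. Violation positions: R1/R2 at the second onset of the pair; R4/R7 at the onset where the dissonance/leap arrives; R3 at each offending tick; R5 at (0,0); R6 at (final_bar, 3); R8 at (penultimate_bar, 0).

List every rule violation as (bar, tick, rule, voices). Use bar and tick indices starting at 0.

bar 0: v0=C3 v1=C4 v2=G4 downbeat P5
bar 1: v0=D3 v1=B3 v2=F4 downbeat m3
bar 2: v0=E3 v1=D4 v2=D4 downbeat m7
bar 3: v0=G3 v1=A3 v2=B4 downbeat M3
bar 4: v0=B3 v1=A3 v2=C5 downbeat m2
bar 5: v0=G3 v1=B3 v2=A4 downbeat M2
bar 6: v0=B3 v1=G4 v2=F5 downbeat TT
bar 7: v0=D3 v1=B3 v2=F4 downbeat m3
bar 8: v0=C3 v1=C4 v2=G4 downbeat P5
  -> R4 @ bar 2 tick 0 v(0, 1): E3/D4 m7 untreated
  -> R4 @ bar 2 tick 0 v(0, 2): E3/D4 m7 untreated
  -> R4 @ bar 3 tick 0 v(0, 1): G3/A3 M2 untreated
  -> R3 @ bar 4 tick 0 v(0, 1): B3 above A3
  -> R4 @ bar 4 tick 0 v(0, 1): B3/A3 M2 untreated
  -> R4 @ bar 4 tick 0 v(0, 2): B3/C5 m2 untreated
  -> R3 @ bar 4 tick 1 v(0, 1): B3 above A3
  -> R3 @ bar 4 tick 2 v(0, 1): B3 above A3
  -> R3 @ bar 4 tick 3 v(0, 1): B3 above A3
  -> R4 @ bar 5 tick 0 v(0, 2): G3/A4 M2 untreated
  -> R4 @ bar 6 tick 0 v(0, 2): B3/F5 TT untreated
  -> R2 @ bar 8 tick 0 v(1, 2): B3/F4 TT -> C4/G4 P5 similar

(2, 0, R4, (0, 1))
(2, 0, R4, (0, 2))
(3, 0, R4, (0, 1))
(4, 0, R3, (0, 1))
(4, 0, R4, (0, 1))
(4, 0, R4, (0, 2))
(4, 1, R3, (0, 1))
(4, 2, R3, (0, 1))
(4, 3, R3, (0, 1))
(5, 0, R4, (0, 2))
(6, 0, R4, (0, 2))
(8, 0, R2, (1, 2))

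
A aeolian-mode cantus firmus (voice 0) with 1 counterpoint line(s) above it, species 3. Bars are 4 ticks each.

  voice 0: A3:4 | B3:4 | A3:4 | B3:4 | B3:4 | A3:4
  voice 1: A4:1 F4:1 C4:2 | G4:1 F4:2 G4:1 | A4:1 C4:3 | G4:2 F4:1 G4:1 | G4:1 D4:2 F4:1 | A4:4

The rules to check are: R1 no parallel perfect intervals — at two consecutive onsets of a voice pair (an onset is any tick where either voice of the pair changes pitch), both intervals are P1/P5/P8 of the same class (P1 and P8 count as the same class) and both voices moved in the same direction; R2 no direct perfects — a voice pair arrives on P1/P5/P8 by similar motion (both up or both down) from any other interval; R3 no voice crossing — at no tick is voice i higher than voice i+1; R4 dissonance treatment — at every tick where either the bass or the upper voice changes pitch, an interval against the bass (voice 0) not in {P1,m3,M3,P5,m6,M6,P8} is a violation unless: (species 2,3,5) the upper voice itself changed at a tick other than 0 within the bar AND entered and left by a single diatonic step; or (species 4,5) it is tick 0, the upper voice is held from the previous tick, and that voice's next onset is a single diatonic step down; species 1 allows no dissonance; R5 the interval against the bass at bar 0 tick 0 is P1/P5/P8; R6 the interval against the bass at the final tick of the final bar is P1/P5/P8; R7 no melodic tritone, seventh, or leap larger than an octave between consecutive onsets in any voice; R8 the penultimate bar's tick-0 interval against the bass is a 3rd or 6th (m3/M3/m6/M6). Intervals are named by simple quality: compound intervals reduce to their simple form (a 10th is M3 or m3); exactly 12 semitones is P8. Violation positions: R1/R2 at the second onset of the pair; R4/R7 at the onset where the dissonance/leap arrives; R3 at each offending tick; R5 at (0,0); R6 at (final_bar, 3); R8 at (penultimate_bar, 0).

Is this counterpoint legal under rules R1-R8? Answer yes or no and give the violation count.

bar 0: v0=A3 v1=A4 (P8)
bar 1: v0=B3 v1=G4 (m6)
bar 2: v0=A3 v1=A4 (P8)
bar 3: v0=B3 v1=G4 (m6)
bar 4: v0=B3 v1=G4 (m6)
bar 5: v0=A3 v1=A4 (P8)
  R4 @ bar4.3: B3/F4 TT untreated

No (1 violations)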